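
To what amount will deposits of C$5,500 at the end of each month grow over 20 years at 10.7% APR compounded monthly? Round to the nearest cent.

C$4,576,332.57

i = 0.107/12 = 0.00891667 per month; n = 20·12 = 240.
FV = PMT · [(1+i)^n − 1] / i = 5500 · 832.060468 = 4,576,332.5717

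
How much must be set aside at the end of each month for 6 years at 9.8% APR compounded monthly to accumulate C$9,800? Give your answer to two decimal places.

With 12 periods per year: i = 0.00816667, n = 72.
PMT = 9800 / ( [(1+0.00816667)^72 − 1] / 0.00816667 ) = 9800 / 97.480389 = 100.5330

C$100.53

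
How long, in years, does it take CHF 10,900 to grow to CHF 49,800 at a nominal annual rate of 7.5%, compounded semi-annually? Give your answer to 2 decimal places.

Periodic rate i = 0.075/2 = 0.0375.
(1+i)^n = 49800/10900 = 4.56881, so n = ln 4.56881 / ln 1.0375 = 41.2684 half-years
= 41.2684/2 years

20.63 years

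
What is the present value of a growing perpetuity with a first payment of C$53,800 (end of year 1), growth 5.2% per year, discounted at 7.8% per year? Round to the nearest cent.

C$2,069,230.77

PV = PMT / (i − g) = 53800 / (0.078 − 0.052) = 53800 / 0.026000 = 2,069,230.7692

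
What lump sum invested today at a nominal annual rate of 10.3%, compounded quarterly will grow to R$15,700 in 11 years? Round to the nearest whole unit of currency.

R$5,129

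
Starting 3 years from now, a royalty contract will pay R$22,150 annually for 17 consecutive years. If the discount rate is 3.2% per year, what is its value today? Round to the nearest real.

R$269,466

Value one period before first payment (t=2): 22150 × [1 − (1+0.032)^(−17)] / 0.032 = 22150 × 12.956569 = 286,988.0023
Discount back 2 years: 286,988.0023 × (1+0.032)^(−2) = 286,988.0023 × 0.938946 = 269,466.2302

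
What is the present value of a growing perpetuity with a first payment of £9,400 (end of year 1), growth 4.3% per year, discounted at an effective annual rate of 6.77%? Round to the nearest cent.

PV = PMT / (i − g) = 9400 / (0.0677 − 0.043) = 9400 / 0.024700 = 380,566.8016

£380,566.80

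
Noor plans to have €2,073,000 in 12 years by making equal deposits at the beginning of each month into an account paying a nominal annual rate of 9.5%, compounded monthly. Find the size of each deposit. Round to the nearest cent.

€7,706.66

Periodic rate i = 0.095/12 = 0.00791667; n = 12 × 12 = 144 periods.
PMT = 2.073e+06 / ( [(1+0.00791667)^144 − 1] / 0.00791667 × (1+i) ) = 2.073e+06 / 268.988255 = 7,706.6562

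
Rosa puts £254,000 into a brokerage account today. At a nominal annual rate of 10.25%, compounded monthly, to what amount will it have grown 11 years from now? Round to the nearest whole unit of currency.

With 12 periods per year: i = 0.00854167, n = 132.
FV = 254,000 × (1 + 0.00854167)^132 = 780,586.9594

£780,587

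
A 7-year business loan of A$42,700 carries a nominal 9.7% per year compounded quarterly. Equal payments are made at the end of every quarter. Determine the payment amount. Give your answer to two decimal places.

Periodic rate i = 0.097/4 = 0.02425; n = 7 × 4 = 28 periods.
PMT = 42700 / ( [1 − (1+0.02425)^(−28)] / 0.02425 ) = 42700 / 20.154666 = 2,118.6161

A$2,118.62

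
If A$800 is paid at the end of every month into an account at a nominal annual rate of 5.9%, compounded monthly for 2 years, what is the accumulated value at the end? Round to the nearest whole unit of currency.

i = 0.059/12 = 0.00491667 per month; n = 2·12 = 24.
FV = PMT · [(1+i)^n − 1] / i = 800 · 25.407216 = 20,325.7724

A$20,326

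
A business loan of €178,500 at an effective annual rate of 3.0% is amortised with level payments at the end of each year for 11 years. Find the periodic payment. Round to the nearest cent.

Annuity-PV factor = 9.252624; PMT = 178500 / 9.252624 = 19,291.8244

€19,291.82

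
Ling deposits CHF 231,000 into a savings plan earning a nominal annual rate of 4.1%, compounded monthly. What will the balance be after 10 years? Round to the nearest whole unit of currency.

CHF 347,832

i = 0.041/12 = 0.00341667 per month; n = 10·12 = 120.
231,000 × (1+0.00341667)^120 = 231,000 × 1.505765 = 347,831.7498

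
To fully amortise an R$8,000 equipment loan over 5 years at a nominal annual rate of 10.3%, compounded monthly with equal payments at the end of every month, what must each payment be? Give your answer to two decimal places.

R$171.16

Periodic rate i = 0.103/12 = 0.00858333; n = 5 × 12 = 60 periods.
PMT = 8000 / ( [1 − (1+0.00858333)^(−60)] / 0.00858333 ) = 8000 / 46.739985 = 171.1597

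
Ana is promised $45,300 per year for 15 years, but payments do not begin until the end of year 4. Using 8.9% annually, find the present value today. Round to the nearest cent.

$284,416.51

PV at t=3 (ordinary 15-year annuity): 45300 × a(15|0.089) = 45300 × 8.108495 = 367,314.8152
PV₀ = 367,314.8152 / (1+0.089)^3 = 367,314.8152 / 1.291468 = 284,416.5121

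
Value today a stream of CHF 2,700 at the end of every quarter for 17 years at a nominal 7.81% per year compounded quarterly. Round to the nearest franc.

With 4 periods per year: i = 0.019525, n = 68.
Annuity factor a(68|0.019525) = 37.464792; PV = 2700 × 37.464792 = 101,154.9388

CHF 101,155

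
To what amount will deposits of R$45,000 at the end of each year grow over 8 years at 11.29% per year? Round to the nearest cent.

R$539,341.32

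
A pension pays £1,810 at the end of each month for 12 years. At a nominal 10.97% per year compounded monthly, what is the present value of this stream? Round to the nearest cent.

Periodic rate i = 0.1097/12 = 0.00914167; n = 12 × 12 = 144 periods.
Annuity factor a(144|0.00914167) = 79.886207; PV = 1810 × 79.886207 = 144,594.0347

£144,594.03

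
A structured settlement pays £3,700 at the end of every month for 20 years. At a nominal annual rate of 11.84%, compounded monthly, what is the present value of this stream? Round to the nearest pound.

i = 0.1184/12 = 0.00986667 per month; n = 20·12 = 240.
PV = PMT · [1 − (1+i)^(−n)] / i = 3700 · 91.747165 = 339,464.5112

£339,465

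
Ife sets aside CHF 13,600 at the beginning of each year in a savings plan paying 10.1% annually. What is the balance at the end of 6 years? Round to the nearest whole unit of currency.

Accumulation factor s(6|0.101) × (1+i) = 8.516355; FV = 13600 × 8.516355 = 115,822.4339
(annuity-due: payments at period start, so ×(1+i).)

CHF 115,822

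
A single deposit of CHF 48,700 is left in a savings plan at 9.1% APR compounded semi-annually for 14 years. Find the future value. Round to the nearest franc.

CHF 169,279

Periodic rate i = 0.091/2 = 0.0455; n = 14 × 2 = 28 periods.
48,700 × (1+0.0455)^28 = 48,700 × 3.475946 = 169,278.5778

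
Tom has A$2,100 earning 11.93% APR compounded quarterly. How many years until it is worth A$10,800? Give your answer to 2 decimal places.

13.93 years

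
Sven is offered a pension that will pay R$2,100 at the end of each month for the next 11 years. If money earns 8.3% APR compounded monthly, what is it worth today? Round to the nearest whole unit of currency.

Periodic rate i = 0.083/12 = 0.00691667; n = 11 × 12 = 132 periods.
Annuity factor a(132|0.00691667) = 86.373719; PV = 2100 × 86.373719 = 181,384.8094

R$181,385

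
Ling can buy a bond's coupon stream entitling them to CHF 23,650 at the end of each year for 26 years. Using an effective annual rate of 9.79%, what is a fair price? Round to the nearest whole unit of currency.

CHF 220,271

PV = PMT · [1 − (1+i)^(−n)] / i = 23650 · 9.313795 = 220,271.2465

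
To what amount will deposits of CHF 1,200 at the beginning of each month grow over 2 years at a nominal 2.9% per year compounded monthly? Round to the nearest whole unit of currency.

CHF 29,686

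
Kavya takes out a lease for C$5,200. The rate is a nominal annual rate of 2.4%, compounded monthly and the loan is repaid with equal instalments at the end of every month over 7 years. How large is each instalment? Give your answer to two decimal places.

C$67.31

Periodic rate i = 0.024/12 = 0.002; n = 7 × 12 = 84 periods.
Annuity-PV factor = 77.252162; PMT = 5200 / 77.252162 = 67.3120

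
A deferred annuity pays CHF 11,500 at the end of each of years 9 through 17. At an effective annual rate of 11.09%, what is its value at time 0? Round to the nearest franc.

CHF 27,356

PV at t=8 (ordinary 9-year annuity): 11500 × a(9|0.1109) = 11500 × 5.517731 = 63,453.9090
Discount back 8 years: 63,453.9090 × (1+0.1109)^(−8) = 63,453.9090 × 0.431122 = 27,356.3812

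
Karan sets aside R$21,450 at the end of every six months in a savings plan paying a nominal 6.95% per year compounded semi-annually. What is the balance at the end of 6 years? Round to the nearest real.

R$312,765

i = 0.0695/2 = 0.03475 per half-year; n = 6·2 = 12.
FV = 21450 × [(1+0.03475)^12 − 1] / 0.03475 = 21450 × 14.581138 = 312,765.4204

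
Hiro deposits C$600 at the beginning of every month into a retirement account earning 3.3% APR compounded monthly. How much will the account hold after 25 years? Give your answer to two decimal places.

i = 0.033/12 = 0.00275 per month; n = 25·12 = 300.
FV = 600 × [(1+0.00275)^300 − 1] / 0.00275 × (1+i) = 600 × 466.478737 = 279,887.2420
(annuity-due: payments at period start, so ×(1+i).)

C$279,887.24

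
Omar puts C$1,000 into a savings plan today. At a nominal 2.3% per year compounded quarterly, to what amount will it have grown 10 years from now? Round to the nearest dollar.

i = 0.023/4 = 0.00575 per quarter; n = 10·4 = 40.
FV = 1,000 × (1 + 0.00575)^40 = 1,257.7712

C$1,258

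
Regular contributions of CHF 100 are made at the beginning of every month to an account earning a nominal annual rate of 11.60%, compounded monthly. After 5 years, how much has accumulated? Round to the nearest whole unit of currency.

Periodic rate i = 0.116/12 = 0.00966667; n = 5 × 12 = 60 periods.
FV = 100 × [(1+0.00966667)^60 − 1] / 0.00966667 × (1+i) = 100 × 81.581470 = 8,158.1470
Payments are at the start of each period, so multiply by (1+i).

CHF 8,158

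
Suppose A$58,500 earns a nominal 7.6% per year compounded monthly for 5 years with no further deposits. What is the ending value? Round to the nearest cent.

With 12 periods per year: i = 0.00633333, n = 60.
FV = 58,500 × (1 + 0.00633333)^60 = 85,441.2049

A$85,441.20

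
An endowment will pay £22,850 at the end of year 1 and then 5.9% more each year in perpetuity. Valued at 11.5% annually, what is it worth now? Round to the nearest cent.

£408,035.71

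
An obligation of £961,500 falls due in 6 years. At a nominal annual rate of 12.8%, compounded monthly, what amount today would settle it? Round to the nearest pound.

Periodic rate i = 0.128/12 = 0.0106667; n = 6 × 12 = 72 periods.
PV = 961,500 / (1 + 0.0106667)^72 = 961,500 / 2.146702 = 447,896.2716

£447,896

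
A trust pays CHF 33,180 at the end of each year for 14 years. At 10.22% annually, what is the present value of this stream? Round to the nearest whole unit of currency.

PV = PMT · [1 − (1+i)^(−n)] / i = 33180 · 7.279184 = 241,523.3208

CHF 241,523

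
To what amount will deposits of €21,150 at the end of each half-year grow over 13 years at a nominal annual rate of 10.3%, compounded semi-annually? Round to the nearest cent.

€1,104,779.93

With 2 periods per year: i = 0.0515, n = 26.
FV = PMT · [(1+i)^n − 1] / i = 21150 · 52.235457 = 1,104,779.9258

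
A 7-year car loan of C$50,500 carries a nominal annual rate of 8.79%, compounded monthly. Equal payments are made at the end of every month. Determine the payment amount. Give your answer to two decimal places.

Periodic rate i = 0.0879/12 = 0.007325; n = 7 × 12 = 84 periods.
Annuity-PV factor = 62.567623; PMT = 50500 / 62.567623 = 807.1267

C$807.13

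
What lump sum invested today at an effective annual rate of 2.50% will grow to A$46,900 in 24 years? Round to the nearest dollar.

A$25,930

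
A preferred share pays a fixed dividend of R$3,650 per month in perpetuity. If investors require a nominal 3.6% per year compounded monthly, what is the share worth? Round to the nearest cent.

R$1,216,666.67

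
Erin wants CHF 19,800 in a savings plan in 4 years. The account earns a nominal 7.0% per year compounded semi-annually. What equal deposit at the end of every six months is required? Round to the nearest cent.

CHF 2,187.44

With 2 periods per year: i = 0.035, n = 8.
PMT = 19800 / ( [(1+0.035)^8 − 1] / 0.035 ) = 19800 / 9.051687 = 2,187.4376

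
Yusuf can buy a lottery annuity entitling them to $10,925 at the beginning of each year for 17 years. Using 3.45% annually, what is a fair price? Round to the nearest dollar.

$143,551

PV = 10925 × [1 − (1+0.0345)^(−17)] / 0.0345 × (1+i) = 10925 × 13.139655 = 143,550.7319
Payments are at the start of each period, so multiply by (1+i).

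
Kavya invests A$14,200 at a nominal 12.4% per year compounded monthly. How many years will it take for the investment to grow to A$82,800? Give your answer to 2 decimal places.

14.29 years

Periodic rate i = 0.124/12 = 0.0103333.
(1+i)^n = 82800/14200 = 5.83099, so n = ln 5.83099 / ln 1.01033 = 171.5110 months
= 171.5110/12 years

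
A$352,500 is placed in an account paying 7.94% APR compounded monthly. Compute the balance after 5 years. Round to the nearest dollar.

A$523,608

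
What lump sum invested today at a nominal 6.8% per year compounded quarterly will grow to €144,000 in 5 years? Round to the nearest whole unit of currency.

Periodic rate i = 0.068/4 = 0.017; n = 5 × 4 = 20 periods.
Discount factor = (1+0.017)^(−20) = 0.713807; PV = 144,000 × 0.713807 = 102,788.2409

€102,788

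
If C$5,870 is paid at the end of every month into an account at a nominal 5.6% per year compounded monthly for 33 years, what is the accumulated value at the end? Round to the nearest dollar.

C$6,691,658

With 12 periods per year: i = 0.00466667, n = 396.
FV = 5870 × [(1+0.00466667)^396 − 1] / 0.00466667 = 5870 × 1139.975840 = 6,691,658.1808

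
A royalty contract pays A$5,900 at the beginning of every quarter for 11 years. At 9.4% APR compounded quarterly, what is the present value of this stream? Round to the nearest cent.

i = 0.094/4 = 0.0235 per quarter; n = 11·4 = 44.
PV = PMT · [1 − (1+i)^(−n)] / i × (1+i) = 5900 · 27.880098 = 164,492.5798
(annuity-due: payments at period start, so ×(1+i).)

A$164,492.58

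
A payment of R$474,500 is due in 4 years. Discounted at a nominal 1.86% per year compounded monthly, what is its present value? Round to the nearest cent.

R$440,503.86

i = 0.0186/12 = 0.00155 per month; n = 4·12 = 48.
PV = FV·(1+i)^(−n) = 474,500 × 0.928354 = 440,503.8646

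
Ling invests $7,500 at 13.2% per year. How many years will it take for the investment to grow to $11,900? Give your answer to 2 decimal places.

(1+i)^n = 11900/7500 = 1.58667, so n = ln 1.58667 / ln 1.132 = 3.7233 years

3.72 years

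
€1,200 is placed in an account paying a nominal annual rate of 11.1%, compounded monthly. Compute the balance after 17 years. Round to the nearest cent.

With 12 periods per year: i = 0.00925, n = 204.
FV = PV·(1+i)^n = 1,200 × 6.542544 = 7,851.0527

€7,851.05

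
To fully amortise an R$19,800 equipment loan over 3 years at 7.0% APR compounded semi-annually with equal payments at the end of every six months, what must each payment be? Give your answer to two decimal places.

R$3,715.83

i = 0.07/2 = 0.035 per half-year; n = 3·2 = 6.
PMT = 19800 / ( [1 − (1+0.035)^(−6)] / 0.035 ) = 19800 / 5.328553 = 3,715.8305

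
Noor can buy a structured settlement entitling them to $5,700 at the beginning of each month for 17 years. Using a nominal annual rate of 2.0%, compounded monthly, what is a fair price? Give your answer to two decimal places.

i = 0.02/12 = 0.00166667 per month; n = 17·12 = 204.
PV = 5700 × [1 − (1+0.00166667)^(−204)] / 0.00166667 × (1+i) = 5700 × 173.104951 = 986,698.2194
(annuity-due: payments at period start, so ×(1+i).)

$986,698.22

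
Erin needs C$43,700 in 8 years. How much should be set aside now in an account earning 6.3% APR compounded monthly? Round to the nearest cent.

i = 0.063/12 = 0.00525 per month; n = 8·12 = 96.
Discount factor = (1+0.00525)^(−96) = 0.604906; PV = 43,700 × 0.604906 = 26,434.4079

C$26,434.41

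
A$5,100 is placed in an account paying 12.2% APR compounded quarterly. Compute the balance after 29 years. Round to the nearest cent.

With 4 periods per year: i = 0.0305, n = 116.
FV = PV·(1+i)^n = 5,100 × 32.626279 = 166,394.0243

A$166,394.02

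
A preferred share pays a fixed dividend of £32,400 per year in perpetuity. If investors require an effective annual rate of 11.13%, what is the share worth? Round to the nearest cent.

£291,105.12

PV = PMT / i = 32400 / 0.1113 = 291,105.1213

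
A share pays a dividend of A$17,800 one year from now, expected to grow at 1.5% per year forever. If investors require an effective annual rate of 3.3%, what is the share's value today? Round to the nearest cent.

PV = D₁/(r − g) = 17800/(0.033 − 0.015) = 988,888.8889

A$988,888.89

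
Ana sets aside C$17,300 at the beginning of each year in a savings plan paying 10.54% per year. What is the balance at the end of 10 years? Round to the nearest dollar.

C$312,783

FV = PMT · [(1+i)^n − 1] / i × (1+i) = 17300 · 18.079914 = 312,782.5111
Payments are at the start of each period, so multiply by (1+i).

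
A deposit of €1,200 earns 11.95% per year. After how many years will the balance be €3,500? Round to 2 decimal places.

9.48 years

(1+i)^n = 3500/1200 = 2.91667, so n = ln 2.91667 / ln 1.1195 = 9.4828 years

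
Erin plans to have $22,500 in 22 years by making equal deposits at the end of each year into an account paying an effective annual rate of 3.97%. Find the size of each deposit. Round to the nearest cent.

$659.26

PMT = 22500 / ( [(1+0.0397)^22 − 1] / 0.0397 ) = 22500 / 34.129078 = 659.2619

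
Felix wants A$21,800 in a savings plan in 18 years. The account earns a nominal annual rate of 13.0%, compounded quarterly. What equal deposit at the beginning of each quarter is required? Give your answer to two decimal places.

Periodic rate i = 0.13/4 = 0.0325; n = 18 × 4 = 72 periods.
PMT = 21800 / ( [(1+0.0325)^72 − 1] / 0.0325 × (1+i) ) = 21800 / 285.984781 = 76.2278

A$76.23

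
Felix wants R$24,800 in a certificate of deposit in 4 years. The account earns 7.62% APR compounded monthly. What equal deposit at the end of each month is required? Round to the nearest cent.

With 12 periods per year: i = 0.00635, n = 48.
FV-annuity factor = 55.912955; PMT = 24800 / 55.912955 = 443.5466

R$443.55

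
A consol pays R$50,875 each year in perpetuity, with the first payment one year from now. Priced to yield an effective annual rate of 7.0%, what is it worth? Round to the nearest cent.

PV = PMT / i = 50875 / 0.07 = 726,785.7143

R$726,785.71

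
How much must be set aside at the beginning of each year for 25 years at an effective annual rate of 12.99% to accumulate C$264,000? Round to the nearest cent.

FV-annuity factor × (1+i) = 175.561773; PMT = 264000 / 175.561773 = 1,503.7442

C$1,503.74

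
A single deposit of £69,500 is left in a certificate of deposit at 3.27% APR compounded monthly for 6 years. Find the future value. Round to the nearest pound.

Periodic rate i = 0.0327/12 = 0.002725; n = 6 × 12 = 72 periods.
69,500 × (1+0.002725)^72 = 69,500 × 1.216446 = 84,542.9691

£84,543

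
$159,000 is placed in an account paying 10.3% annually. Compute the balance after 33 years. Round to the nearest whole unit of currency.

$4,040,071

FV = PV·(1+i)^n = 159,000 × 25.409254 = 4,040,071.3479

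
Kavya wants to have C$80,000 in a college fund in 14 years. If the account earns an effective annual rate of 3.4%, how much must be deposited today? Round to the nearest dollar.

Discount factor = (1+0.034)^(−14) = 0.626199; PV = 80,000 × 0.626199 = 50,095.9301

C$50,096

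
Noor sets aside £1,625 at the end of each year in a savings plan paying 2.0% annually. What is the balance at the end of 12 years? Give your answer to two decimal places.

FV = PMT · [(1+i)^n − 1] / i = 1625 · 13.412090 = 21,794.6458

£21,794.65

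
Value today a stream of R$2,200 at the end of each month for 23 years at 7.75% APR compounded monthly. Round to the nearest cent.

R$283,013.47

i = 0.0775/12 = 0.00645833 per month; n = 23·12 = 276.
PV = PMT · [1 − (1+i)^(−n)] / i = 2200 · 128.642485 = 283,013.4662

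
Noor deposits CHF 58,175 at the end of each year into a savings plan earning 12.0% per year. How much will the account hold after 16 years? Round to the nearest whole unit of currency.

CHF 2,487,172

Accumulation factor s(16|0.12) = 42.753280; FV = 58175 × 42.753280 = 2,487,172.0884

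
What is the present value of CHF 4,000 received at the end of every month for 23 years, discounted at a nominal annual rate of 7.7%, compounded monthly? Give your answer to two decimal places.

i = 0.077/12 = 0.00641667 per month; n = 23·12 = 276.
PV = 4000 × [1 − (1+0.00641667)^(−276)] / 0.00641667 = 4000 × 129.174824 = 516,699.2970

CHF 516,699.30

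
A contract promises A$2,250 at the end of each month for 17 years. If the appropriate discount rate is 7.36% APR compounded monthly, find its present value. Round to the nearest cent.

A$261,468.28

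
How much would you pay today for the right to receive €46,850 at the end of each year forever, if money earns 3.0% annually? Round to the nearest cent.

€1,561,666.67

PV = PMT / i = 46850 / 0.03 = 1,561,666.6667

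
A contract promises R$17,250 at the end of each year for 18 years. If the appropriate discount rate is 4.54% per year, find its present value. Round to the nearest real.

PV = PMT · [1 − (1+i)^(−n)] / i = 17250 · 12.121324 = 209,092.8309

R$209,093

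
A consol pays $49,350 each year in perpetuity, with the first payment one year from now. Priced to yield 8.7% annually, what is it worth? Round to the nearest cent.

$567,241.38

PV = C/r = 49350/0.087 = 567,241.3793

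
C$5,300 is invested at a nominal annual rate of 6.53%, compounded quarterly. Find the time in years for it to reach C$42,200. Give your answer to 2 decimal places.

32.03 years

Periodic rate i = 0.0653/4 = 0.016325.
(1+i)^n = 42200/5300 = 7.96226, so n = ln 7.96226 / ln 1.01632 = 128.1227 quarters
= 128.1227/4 years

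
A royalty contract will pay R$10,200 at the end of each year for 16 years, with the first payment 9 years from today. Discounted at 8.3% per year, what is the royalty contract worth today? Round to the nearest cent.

R$46,805.60

Value one period before first payment (t=8): 10200 × [1 − (1+0.083)^(−16)] / 0.083 = 10200 × 8.684111 = 88,577.9276
PV₀ = 88,577.9276 / (1+0.083)^8 = 88,577.9276 / 1.892464 = 46,805.6049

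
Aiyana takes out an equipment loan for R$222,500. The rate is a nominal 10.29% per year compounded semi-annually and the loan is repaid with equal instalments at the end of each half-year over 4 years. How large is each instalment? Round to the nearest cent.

R$34,627.67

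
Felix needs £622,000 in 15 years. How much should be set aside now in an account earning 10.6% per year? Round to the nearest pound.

Discount factor = (1+0.106)^(−15) = 0.220634; PV = 622,000 × 0.220634 = 137,234.5556

£137,235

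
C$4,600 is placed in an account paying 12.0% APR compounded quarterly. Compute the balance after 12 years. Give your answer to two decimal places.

With 4 periods per year: i = 0.03, n = 48.
FV = PV·(1+i)^n = 4,600 × 4.132252 = 19,008.3586

C$19,008.36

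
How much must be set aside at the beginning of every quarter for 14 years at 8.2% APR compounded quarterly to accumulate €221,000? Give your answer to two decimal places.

With 4 periods per year: i = 0.0205, n = 56.
PMT = 221000 / ( [(1+0.0205)^56 − 1] / 0.0205 × (1+i) ) = 221000 / 105.310890 = 2,098.5484

€2,098.55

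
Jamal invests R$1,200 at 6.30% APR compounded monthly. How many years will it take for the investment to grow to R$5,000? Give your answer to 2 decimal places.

Periodic rate i = 0.063/12 = 0.00525.
n = ln(5000/1200) / ln(1+0.00525) = ln(4.16667) / 0.005236 = 272.5446 months
= 272.5446/12 years

22.71 years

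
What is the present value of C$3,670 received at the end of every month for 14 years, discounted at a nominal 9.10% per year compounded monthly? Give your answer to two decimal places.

C$347,936.25

Periodic rate i = 0.091/12 = 0.00758333; n = 14 × 12 = 168 periods.
PV = PMT · [1 − (1+i)^(−n)] / i = 3670 · 94.805519 = 347,936.2547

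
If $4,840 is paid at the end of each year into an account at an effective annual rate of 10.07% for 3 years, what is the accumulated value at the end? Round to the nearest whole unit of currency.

FV = PMT · [(1+i)^n − 1] / i = 4840 · 3.312240 = 16,031.2440

$16,031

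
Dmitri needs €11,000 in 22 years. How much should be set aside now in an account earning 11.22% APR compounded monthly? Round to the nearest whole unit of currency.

€943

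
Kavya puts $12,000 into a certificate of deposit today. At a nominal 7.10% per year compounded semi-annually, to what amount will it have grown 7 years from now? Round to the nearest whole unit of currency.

With 2 periods per year: i = 0.0355, n = 14.
12,000 × (1+0.0355)^14 = 12,000 × 1.629677 = 19,556.1199

$19,556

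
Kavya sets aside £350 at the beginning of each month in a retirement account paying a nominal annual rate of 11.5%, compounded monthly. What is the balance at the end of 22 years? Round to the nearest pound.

£420,456

Periodic rate i = 0.115/12 = 0.00958333; n = 22 × 12 = 264 periods.
FV = 350 × [(1+0.00958333)^264 − 1] / 0.00958333 × (1+i) = 350 × 1201.301650 = 420,455.5774
(Beginning-of-period payments → annuity-due factor ×(1+i).)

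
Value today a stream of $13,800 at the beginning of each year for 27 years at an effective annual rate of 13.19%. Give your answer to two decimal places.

$114,250.02

PV = 13800 × [1 − (1+0.1319)^(−27)] / 0.1319 × (1+i) = 13800 × 8.278987 = 114,250.0209
Payments are at the start of each period, so multiply by (1+i).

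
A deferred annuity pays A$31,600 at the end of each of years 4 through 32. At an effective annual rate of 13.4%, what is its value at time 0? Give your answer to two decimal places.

A$157,495.70

PV at t=3 (ordinary 29-year annuity): 31600 × a(29|0.134) = 31600 × 7.268098 = 229,671.9067
Discount back 3 years: 229,671.9067 × (1+0.134)^(−3) = 229,671.9067 × 0.685742 = 157,495.7041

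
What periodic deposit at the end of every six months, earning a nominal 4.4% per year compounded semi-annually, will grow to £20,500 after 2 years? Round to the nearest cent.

£4,958.94

i = 0.044/2 = 0.022 per half-year; n = 2·2 = 4.
PMT = 20500 / ( [(1+0.022)^4 − 1] / 0.022 ) = 20500 / 4.133947 = 4,958.9416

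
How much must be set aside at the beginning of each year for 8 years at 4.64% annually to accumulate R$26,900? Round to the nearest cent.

R$2,726.97

PMT = 26900 / ( [(1+0.0464)^8 − 1] / 0.0464 × (1+i) ) = 26900 / 9.864438 = 2,726.9673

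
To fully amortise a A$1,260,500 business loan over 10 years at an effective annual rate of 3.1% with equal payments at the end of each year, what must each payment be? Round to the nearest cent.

A$148,524.16

Annuity-PV factor = 8.486835; PMT = 1.2605e+06 / 8.486835 = 148,524.1631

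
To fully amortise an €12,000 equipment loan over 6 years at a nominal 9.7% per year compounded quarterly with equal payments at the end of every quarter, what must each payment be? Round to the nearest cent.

Periodic rate i = 0.097/4 = 0.02425; n = 6 × 4 = 24 periods.
PMT = 12000 / ( [1 − (1+0.02425)^(−24)] / 0.02425 ) = 12000 / 18.034072 = 665.4071

€665.41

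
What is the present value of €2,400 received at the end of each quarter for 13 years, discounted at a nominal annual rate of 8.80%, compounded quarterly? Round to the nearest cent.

€73,907.17

With 4 periods per year: i = 0.022, n = 52.
PV = PMT · [1 − (1+i)^(−n)] / i = 2400 · 30.794655 = 73,907.1710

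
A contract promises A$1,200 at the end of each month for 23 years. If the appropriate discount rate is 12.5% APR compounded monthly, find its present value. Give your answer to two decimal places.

Periodic rate i = 0.125/12 = 0.0104167; n = 23 × 12 = 276 periods.
PV = PMT · [1 − (1+i)^(−n)] / i = 1200 · 90.502909 = 108,603.4913

A$108,603.49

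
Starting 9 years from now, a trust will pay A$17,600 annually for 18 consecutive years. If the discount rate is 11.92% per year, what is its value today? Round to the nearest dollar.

A$52,075

Value one period before first payment (t=8): 17600 × [1 − (1+0.1192)^(−18)] / 0.1192 = 17600 × 7.284204 = 128,201.9839
PV₀ = 128,201.9839 / (1+0.1192)^8 = 128,201.9839 / 2.461850 = 52,075.4623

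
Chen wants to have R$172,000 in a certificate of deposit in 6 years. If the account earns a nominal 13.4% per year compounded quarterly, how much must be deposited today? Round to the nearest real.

With 4 periods per year: i = 0.0335, n = 24.
PV = 172,000 / (1 + 0.0335)^24 = 172,000 / 2.205218 = 77,996.8213

R$77,997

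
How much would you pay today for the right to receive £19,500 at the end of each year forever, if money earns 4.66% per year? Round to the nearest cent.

£418,454.94

PV = C/r = 19500/0.0466 = 418,454.9356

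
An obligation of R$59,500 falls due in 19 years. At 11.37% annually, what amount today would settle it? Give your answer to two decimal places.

R$7,689.90

Discount factor = (1+0.1137)^(−19) = 0.129242; PV = 59,500 × 0.129242 = 7,689.9018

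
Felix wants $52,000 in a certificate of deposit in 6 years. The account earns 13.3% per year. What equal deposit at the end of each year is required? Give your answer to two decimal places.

FV-annuity factor = 8.385989; PMT = 52000 / 8.385989 = 6,200.8193

$6,200.82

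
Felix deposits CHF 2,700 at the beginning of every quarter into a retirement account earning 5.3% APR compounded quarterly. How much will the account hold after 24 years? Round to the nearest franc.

With 4 periods per year: i = 0.01325, n = 96.
Accumulation factor s(96|0.01325) × (1+i) = 194.108198; FV = 2700 × 194.108198 = 524,092.1349
Payments are at the start of each period, so multiply by (1+i).

CHF 524,092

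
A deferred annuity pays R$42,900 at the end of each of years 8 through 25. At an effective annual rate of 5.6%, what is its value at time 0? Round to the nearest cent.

PV at t=7 (ordinary 18-year annuity): 42900 × a(18|0.056) = 42900 × 11.160434 = 478,782.6006
PV₀ = 478,782.6006 / (1+0.056)^7 = 478,782.6006 / 1.464359 = 326,957.2199

R$326,957.22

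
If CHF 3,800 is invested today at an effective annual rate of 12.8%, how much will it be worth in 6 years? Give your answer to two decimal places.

3,800 × (1+0.128)^6 = 3,800 × 2.059940 = 7,827.7725

CHF 7,827.77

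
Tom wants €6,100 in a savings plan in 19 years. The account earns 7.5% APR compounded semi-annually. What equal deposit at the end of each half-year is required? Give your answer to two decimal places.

Periodic rate i = 0.075/2 = 0.0375; n = 19 × 2 = 38 periods.
FV-annuity factor = 81.356458; PMT = 6100 / 81.356458 = 74.9787

€74.98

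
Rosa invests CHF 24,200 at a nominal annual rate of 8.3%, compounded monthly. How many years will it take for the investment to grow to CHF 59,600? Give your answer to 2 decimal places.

10.90 years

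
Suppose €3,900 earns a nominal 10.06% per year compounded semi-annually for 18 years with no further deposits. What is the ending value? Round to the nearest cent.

With 2 periods per year: i = 0.0503, n = 36.
FV = 3,900 × (1 + 0.0503)^36 = 22,821.5829

€22,821.58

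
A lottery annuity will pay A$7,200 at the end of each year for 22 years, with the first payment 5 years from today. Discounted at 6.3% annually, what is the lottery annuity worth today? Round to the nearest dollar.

A$66,166

PV at t=4 (ordinary 22-year annuity): 7200 × a(22|0.063) = 7200 × 11.733709 = 84,482.7044
Discount back 4 years: 84,482.7044 × (1+0.063)^(−4) = 84,482.7044 × 0.783190 = 66,165.9800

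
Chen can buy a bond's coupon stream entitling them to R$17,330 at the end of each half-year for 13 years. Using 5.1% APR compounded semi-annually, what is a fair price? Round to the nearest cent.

R$326,480.70

With 2 periods per year: i = 0.0255, n = 26.
Annuity factor a(26|0.0255) = 18.839048; PV = 17330 × 18.839048 = 326,480.7008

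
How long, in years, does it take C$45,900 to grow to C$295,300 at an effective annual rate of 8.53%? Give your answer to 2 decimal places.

22.74 years

(1+i)^n = 295300/45900 = 6.43355, so n = ln 6.43355 / ln 1.0853 = 22.7414 years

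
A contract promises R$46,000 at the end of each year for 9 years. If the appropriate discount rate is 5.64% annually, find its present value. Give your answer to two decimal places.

R$317,839.17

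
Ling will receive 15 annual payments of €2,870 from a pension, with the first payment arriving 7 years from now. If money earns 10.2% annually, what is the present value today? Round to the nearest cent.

€12,050.69

Value one period before first payment (t=6): 2870 × [1 − (1+0.102)^(−15)] / 0.102 = 2870 × 7.520028 = 21,582.4796
PV₀ = 21,582.4796 / (1+0.102)^6 = 21,582.4796 / 1.790975 = 12,050.6861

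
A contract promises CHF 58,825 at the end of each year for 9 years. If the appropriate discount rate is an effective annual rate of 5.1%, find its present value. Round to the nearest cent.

CHF 416,261.95

PV = PMT · [1 − (1+i)^(−n)] / i = 58825 · 7.076276 = 416,261.9451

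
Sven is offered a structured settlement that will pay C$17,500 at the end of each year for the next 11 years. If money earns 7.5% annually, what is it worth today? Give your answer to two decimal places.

PV = 17500 × [1 − (1+0.075)^(−11)] / 0.075 = 17500 × 7.315424 = 128,019.9225

C$128,019.92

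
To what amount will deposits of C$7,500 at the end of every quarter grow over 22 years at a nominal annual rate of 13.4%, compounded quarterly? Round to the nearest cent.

C$3,843,724.48

With 4 periods per year: i = 0.0335, n = 88.
Accumulation factor s(88|0.0335) = 512.496598; FV = 7500 × 512.496598 = 3,843,724.4837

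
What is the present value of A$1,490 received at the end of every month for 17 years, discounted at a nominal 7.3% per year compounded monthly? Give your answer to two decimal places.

A$173,856.33

With 12 periods per year: i = 0.00608333, n = 204.
Annuity factor a(204|0.00608333) = 116.682104; PV = 1490 × 116.682104 = 173,856.3349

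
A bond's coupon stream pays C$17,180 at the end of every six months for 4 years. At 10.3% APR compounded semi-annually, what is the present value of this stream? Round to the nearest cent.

C$110,367.81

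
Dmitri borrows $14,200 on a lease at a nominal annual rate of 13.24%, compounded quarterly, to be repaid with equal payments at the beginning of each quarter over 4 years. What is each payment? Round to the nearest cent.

i = 0.1324/4 = 0.0331 per quarter; n = 4·4 = 16.
PMT = 14200 / ( [1 − (1+0.0331)^(−16)] / 0.0331 × (1+i) ) = 14200 / 12.674603 = 1,120.3507

$1,120.35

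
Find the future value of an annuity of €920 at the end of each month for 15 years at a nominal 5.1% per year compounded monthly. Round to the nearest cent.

i = 0.051/12 = 0.00425 per month; n = 15·12 = 180.
FV = PMT · [(1+i)^n − 1] / i = 920 · 269.532613 = 247,970.0038

€247,970.00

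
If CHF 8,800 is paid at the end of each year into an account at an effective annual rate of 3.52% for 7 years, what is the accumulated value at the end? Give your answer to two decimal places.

FV = PMT · [(1+i)^n − 1] / i = 8800 · 7.784126 = 68,500.3046

CHF 68,500.30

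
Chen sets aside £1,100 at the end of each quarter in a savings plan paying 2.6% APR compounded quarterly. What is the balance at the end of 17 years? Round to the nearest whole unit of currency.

i = 0.026/4 = 0.0065 per quarter; n = 17·4 = 68.
FV = PMT · [(1+i)^n − 1] / i = 1100 · 85.168006 = 93,684.8067

£93,685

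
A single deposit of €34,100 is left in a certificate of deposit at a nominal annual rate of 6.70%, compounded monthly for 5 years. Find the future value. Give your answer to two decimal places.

Periodic rate i = 0.067/12 = 0.00558333; n = 5 × 12 = 60 periods.
FV = 34,100 × (1 + 0.00558333)^60 = 47,625.3719

€47,625.37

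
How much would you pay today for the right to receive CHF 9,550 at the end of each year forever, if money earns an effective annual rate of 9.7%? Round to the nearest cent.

PV = C/r = 9550/0.097 = 98,453.6082

CHF 98,453.61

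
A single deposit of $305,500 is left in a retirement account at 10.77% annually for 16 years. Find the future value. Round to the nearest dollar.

305,500 × (1+0.1077)^16 = 305,500 × 5.137531 = 1,569,515.8504

$1,569,516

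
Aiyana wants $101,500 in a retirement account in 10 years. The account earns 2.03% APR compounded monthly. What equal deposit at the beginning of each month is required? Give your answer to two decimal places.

$762.31

With 12 periods per year: i = 0.00169167, n = 120.
PMT = 101500 / ( [(1+0.00169167)^120 − 1] / 0.00169167 × (1+i) ) = 101500 / 133.148433 = 762.3071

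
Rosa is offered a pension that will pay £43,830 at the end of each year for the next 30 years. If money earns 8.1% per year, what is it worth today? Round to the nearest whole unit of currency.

£488,809

Annuity factor a(30|0.081) = 11.152394; PV = 43830 × 11.152394 = 488,809.4318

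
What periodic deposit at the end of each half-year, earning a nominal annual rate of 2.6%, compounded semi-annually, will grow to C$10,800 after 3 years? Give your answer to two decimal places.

C$1,742.38

i = 0.026/2 = 0.013 per half-year; n = 3·2 = 6.
PMT = 10800 / ( [(1+0.013)^6 − 1] / 0.013 ) = 10800 / 6.198413 = 1,742.3814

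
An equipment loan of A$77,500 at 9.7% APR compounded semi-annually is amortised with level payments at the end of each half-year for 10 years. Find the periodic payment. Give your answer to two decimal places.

A$6,139.95

Periodic rate i = 0.097/2 = 0.0485; n = 10 × 2 = 20 periods.
PMT = 77500 / ( [1 − (1+0.0485)^(−20)] / 0.0485 ) = 77500 / 12.622248 = 6,139.9524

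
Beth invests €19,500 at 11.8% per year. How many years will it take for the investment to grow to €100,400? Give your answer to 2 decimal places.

(1+i)^n = 100400/19500 = 5.14872, so n = ln 5.14872 / ln 1.118 = 14.6918 years

14.69 years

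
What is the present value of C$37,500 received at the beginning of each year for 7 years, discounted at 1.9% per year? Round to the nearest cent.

PV = 37500 × [1 − (1+0.019)^(−7)] / 0.019 × (1+i) = 37500 × 6.620383 = 248,264.3812
(Beginning-of-period payments → annuity-due factor ×(1+i).)

C$248,264.38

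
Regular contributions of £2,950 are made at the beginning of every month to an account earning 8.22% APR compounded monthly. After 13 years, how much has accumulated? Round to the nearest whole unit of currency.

£824,162

With 12 periods per year: i = 0.00685, n = 156.
FV = 2950 × [(1+0.00685)^156 − 1] / 0.00685 × (1+i) = 2950 × 279.377108 = 824,162.4684
(annuity-due: payments at period start, so ×(1+i).)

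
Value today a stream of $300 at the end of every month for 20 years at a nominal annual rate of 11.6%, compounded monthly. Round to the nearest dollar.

Periodic rate i = 0.116/12 = 0.00966667; n = 20 × 12 = 240 periods.
Annuity factor a(240|0.00966667) = 93.168142; PV = 300 × 93.168142 = 27,950.4425

$27,950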